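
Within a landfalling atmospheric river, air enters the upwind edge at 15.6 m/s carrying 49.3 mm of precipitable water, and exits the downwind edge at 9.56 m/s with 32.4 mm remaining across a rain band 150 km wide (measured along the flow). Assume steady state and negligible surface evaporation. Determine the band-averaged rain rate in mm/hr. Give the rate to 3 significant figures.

R ≈ 11.0 mm/hr

Column moisture flux per unit crosswind length is F = V × PW.
Inflow: F_in = 15.6 × 49.3 = 769.08 mm·m/s
Outflow: F_out = 9.56 × 32.4 = 309.744 mm·m/s
Steady-state rate R = (F_in − F_out)/L = (769.08 − 309.744) / 150000 m = 3.062e-03 mm/s.
R = 3.062e-03 × 3600 = 11.0 mm/hr.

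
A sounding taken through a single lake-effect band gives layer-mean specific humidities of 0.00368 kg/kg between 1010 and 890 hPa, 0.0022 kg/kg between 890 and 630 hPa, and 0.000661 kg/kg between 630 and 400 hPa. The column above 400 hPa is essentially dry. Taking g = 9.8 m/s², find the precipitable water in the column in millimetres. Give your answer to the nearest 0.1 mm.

PW ≈ 11.9 mm

Precipitable water is the column-integrated vapour mass per unit area: PW = (1/g) Σ q̄ Δp, with q in kg/kg and Δp in Pa (1 kg/m² of water = 1 mm).
Layer 1010–890 hPa: Δp = 120 hPa = 12000 Pa, q̄ = 0.00368 kg/kg → 0.00368 × 12000 / 9.8 = 4.51 mm
Layer 890–630 hPa: Δp = 260 hPa = 26000 Pa, q̄ = 0.0022 kg/kg → 0.0022 × 26000 / 9.8 = 5.84 mm
Layer 630–400 hPa: Δp = 230 hPa = 23000 Pa, q̄ = 0.000661 kg/kg → 0.000661 × 23000 / 9.8 = 1.55 mm
PW = 4.51 + 5.84 + 1.55 = 11.90 ≈ 11.9 mm.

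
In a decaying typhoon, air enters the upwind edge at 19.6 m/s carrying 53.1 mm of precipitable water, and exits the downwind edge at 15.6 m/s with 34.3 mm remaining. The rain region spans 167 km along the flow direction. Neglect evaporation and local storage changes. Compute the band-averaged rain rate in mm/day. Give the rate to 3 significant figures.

Column moisture flux per unit crosswind length is F = V × PW.
Inflow: F_in = 19.6 × 53.1 = 1040.76 mm·m/s
Outflow: F_out = 15.6 × 34.3 = 535.08 mm·m/s
Steady-state rate R = (F_in − F_out)/L = (1040.76 − 535.08) / 167000 m = 3.028e-03 mm/s.
R = 3.028e-03 × 3600 × 24 = 262 mm/day.

R ≈ 262 mm/day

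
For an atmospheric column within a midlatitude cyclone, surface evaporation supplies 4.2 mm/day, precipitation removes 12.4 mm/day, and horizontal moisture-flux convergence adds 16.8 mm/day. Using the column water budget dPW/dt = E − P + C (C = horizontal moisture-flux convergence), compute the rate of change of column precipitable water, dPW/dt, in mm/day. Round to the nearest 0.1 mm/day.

dPW/dt ≈ 8.6 mm/day

dPW/dt = E − P + C = 4.2 − 12.4 + (16.8) = 8.6 mm/day.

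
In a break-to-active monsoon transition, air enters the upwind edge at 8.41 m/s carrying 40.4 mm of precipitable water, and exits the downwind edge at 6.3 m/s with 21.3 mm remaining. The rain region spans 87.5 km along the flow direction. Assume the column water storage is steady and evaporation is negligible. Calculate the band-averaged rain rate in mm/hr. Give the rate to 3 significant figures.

R ≈ 8.46 mm/hr

Column moisture flux per unit crosswind length is F = V × PW.
Inflow: F_in = 8.41 × 40.4 = 339.764 mm·m/s
Outflow: F_out = 6.3 × 21.3 = 134.19 mm·m/s
Steady-state rate R = (F_in − F_out)/L = (339.764 − 134.19) / 87500 m = 2.349e-03 mm/s.
R = 2.349e-03 × 3600 = 8.46 mm/hr.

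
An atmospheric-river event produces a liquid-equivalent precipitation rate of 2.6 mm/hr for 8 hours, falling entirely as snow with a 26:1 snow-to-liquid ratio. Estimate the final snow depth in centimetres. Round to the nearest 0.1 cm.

Liquid-equivalent depth = 2.6 × 8 = 20.8 mm.
Snow depth = 20.8 mm × 26 = 540.8 mm = 54.1 cm.

snow depth ≈ 54.1 cm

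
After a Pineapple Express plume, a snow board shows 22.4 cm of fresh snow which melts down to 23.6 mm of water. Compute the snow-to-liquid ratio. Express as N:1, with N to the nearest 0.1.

ratio ≈ 9.5

Ratio = snow depth / SWE = 224 mm / 23.6 mm = 9.5, i.e. 9.5:1.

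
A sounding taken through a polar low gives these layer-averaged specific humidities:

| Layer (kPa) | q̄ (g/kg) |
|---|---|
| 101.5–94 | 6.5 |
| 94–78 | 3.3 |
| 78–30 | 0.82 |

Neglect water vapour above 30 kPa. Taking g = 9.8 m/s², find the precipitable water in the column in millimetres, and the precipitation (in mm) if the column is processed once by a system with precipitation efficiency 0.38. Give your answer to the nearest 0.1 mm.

PW ≈ 14.4 mm; precipitation ≈ 5.5 mm

Precipitable water is the column-integrated vapour mass per unit area: PW = (1/g) Σ q̄ Δp, with q in kg/kg and Δp in Pa (1 kg/m² of water = 1 mm).
Layer 101.5–94 kPa: Δp = 75 hPa = 7500 Pa, q̄ = 0.0065 kg/kg → 0.0065 × 7500 / 9.8 = 4.97 mm
Layer 94–78 kPa: Δp = 160 hPa = 16000 Pa, q̄ = 0.0033 kg/kg → 0.0033 × 16000 / 9.8 = 5.39 mm
Layer 78–30 kPa: Δp = 480 hPa = 48000 Pa, q̄ = 0.00082 kg/kg → 0.00082 × 48000 / 9.8 = 4.02 mm
PW = 4.97 + 5.39 + 4.02 = 14.38 ≈ 14.4 mm.
Precipitation = ε × PW = 0.38 × 14.4 = 5.5 mm.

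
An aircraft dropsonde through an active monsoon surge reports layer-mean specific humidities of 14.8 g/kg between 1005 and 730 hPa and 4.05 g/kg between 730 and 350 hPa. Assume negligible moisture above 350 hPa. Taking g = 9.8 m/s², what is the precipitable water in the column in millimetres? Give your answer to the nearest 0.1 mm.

Precipitable water is the column-integrated vapour mass per unit area: PW = (1/g) Σ q̄ Δp, with q in kg/kg and Δp in Pa (1 kg/m² of water = 1 mm).
Layer 1005–730 hPa: Δp = 275 hPa = 27500 Pa, q̄ = 0.0148 kg/kg → 0.0148 × 27500 / 9.8 = 41.53 mm
Layer 730–350 hPa: Δp = 380 hPa = 38000 Pa, q̄ = 0.00405 kg/kg → 0.00405 × 38000 / 9.8 = 15.70 mm
PW = 41.53 + 15.70 = 57.23 ≈ 57.2 mm.

PW ≈ 57.2 mm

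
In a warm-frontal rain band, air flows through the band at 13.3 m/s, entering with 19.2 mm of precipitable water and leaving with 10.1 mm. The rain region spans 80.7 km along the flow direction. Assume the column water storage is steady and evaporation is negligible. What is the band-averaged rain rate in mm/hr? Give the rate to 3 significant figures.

R ≈ 5.40 mm/hr

Column moisture flux per unit crosswind length is F = V × PW.
Inflow: F_in = 13.3 × 19.2 = 255.36 mm·m/s
Outflow: F_out = 13.3 × 10.1 = 134.33 mm·m/s
Steady-state rate R = (F_in − F_out)/L = (255.36 − 134.33) / 80700 m = 1.500e-03 mm/s.
R = 1.500e-03 × 3600 = 5.40 mm/hr.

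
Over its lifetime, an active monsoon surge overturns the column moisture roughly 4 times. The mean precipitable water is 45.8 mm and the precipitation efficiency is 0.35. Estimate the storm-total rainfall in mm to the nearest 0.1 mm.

Each cycle deposits ε × PW = 0.35 × 45.8 = 16.03 mm.
Over 4 cycles: 4 × 16.03 = 64.1 mm.

rainfall ≈ 64.1 mm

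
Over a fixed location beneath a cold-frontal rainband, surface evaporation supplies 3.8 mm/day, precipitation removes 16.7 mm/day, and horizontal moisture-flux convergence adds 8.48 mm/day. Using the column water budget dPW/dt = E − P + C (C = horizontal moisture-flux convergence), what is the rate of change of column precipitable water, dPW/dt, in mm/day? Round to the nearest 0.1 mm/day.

dPW/dt = E − P + C = 3.8 − 16.7 + (8.48) = -4.4 mm/day.

dPW/dt ≈ -4.4 mm/day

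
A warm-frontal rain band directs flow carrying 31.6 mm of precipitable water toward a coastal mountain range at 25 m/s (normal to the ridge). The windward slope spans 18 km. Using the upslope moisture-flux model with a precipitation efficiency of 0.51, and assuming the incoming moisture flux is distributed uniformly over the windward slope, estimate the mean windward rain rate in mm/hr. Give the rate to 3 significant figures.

R ≈ 80.6 mm/hr

Incoming column moisture flux per unit ridge length: F = V × PW = 25 × 31.6 = 790 mm·m/s.
Spread over the 18 km slope with efficiency ε = 0.51: R = ε·F/W = 0.51 × 790 / 18000 m = 2.238e-02 mm/s.
R = 2.238e-02 × 3600 = 80.6 mm/hr.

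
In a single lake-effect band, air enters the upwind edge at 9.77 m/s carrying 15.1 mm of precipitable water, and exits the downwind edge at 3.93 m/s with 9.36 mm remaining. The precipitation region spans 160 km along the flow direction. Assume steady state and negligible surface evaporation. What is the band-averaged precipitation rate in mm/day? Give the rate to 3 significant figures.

Column moisture flux per unit crosswind length is F = V × PW.
Inflow: F_in = 9.77 × 15.1 = 147.527 mm·m/s
Outflow: F_out = 3.93 × 9.36 = 36.7848 mm·m/s
Steady-state rate R = (F_in − F_out)/L = (147.527 − 36.7848) / 160000 m = 6.921e-04 mm/s.
R = 6.921e-04 × 3600 × 24 = 59.8 mm/day.

R ≈ 59.8 mm/day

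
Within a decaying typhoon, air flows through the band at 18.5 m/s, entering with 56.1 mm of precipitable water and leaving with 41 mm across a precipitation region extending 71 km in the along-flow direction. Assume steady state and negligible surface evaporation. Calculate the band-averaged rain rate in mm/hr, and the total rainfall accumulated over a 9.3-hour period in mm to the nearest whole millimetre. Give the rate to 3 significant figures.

Column moisture flux per unit crosswind length is F = V × PW.
Inflow: F_in = 18.5 × 56.1 = 1037.85 mm·m/s
Outflow: F_out = 18.5 × 41 = 758.5 mm·m/s
Steady-state rate R = (F_in − F_out)/L = (1037.85 − 758.5) / 71000 m = 3.935e-03 mm/s.
R = 3.935e-03 × 3600 = 14.2 mm/hr.
Over 9.3 h: total = 14.2 × 9.3 = 132.06 ≈ 132 mm.

R ≈ 14.2 mm/hr; total ≈ 132 mm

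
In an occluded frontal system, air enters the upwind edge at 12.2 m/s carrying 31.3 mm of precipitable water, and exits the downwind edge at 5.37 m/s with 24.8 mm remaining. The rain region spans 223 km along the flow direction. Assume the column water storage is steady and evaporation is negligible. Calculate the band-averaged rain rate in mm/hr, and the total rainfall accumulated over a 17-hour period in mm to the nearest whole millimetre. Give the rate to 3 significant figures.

Column moisture flux per unit crosswind length is F = V × PW.
Inflow: F_in = 12.2 × 31.3 = 381.86 mm·m/s
Outflow: F_out = 5.37 × 24.8 = 133.176 mm·m/s
Steady-state rate R = (F_in − F_out)/L = (381.86 − 133.176) / 223000 m = 1.115e-03 mm/s.
R = 1.115e-03 × 3600 = 4.01 mm/hr.
Over 17 h: total = 4.01 × 17 = 68.17 ≈ 68 mm.

R ≈ 4.01 mm/hr; total ≈ 68 mm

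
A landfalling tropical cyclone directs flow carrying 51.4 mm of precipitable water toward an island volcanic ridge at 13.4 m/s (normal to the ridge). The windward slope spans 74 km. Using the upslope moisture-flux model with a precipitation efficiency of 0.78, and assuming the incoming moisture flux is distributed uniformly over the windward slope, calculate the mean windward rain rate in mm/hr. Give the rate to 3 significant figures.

Incoming column moisture flux per unit ridge length: F = V × PW = 13.4 × 51.4 = 688.76 mm·m/s.
Spread over the 74 km slope with efficiency ε = 0.78: R = ε·F/W = 0.78 × 688.76 / 74000 m = 7.260e-03 mm/s.
R = 7.260e-03 × 3600 = 26.1 mm/hr.

R ≈ 26.1 mm/hr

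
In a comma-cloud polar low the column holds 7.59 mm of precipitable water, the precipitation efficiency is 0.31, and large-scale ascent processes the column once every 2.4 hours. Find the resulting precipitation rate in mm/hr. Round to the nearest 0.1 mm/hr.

R ≈ 1.0 mm/hr

Each overturning extracts ε × PW = 0.31 × 7.59 = 2.3529 mm.
Rate = ε·PW / τ = 2.3529 / 2.4 h = 1.0 mm/hr.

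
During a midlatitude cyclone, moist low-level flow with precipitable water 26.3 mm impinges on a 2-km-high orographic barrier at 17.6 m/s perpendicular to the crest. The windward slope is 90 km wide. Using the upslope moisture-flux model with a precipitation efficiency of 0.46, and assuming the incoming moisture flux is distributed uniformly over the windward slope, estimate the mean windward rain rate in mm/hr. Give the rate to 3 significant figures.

Incoming column moisture flux per unit ridge length: F = V × PW = 17.6 × 26.3 = 462.88 mm·m/s.
Spread over the 90 km slope with efficiency ε = 0.46: R = ε·F/W = 0.46 × 462.88 / 90000 m = 2.366e-03 mm/s.
R = 2.366e-03 × 3600 = 8.52 mm/hr.

R ≈ 8.52 mm/hr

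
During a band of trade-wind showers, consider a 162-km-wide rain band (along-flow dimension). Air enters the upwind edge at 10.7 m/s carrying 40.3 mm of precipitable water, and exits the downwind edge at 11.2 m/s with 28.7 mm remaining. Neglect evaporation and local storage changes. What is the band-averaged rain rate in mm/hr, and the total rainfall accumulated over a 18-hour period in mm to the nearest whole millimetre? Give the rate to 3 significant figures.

Column moisture flux per unit crosswind length is F = V × PW.
Inflow: F_in = 10.7 × 40.3 = 431.21 mm·m/s
Outflow: F_out = 11.2 × 28.7 = 321.44 mm·m/s
Steady-state rate R = (F_in − F_out)/L = (431.21 − 321.44) / 162000 m = 6.776e-04 mm/s.
R = 6.776e-04 × 3600 = 2.44 mm/hr.
Over 18 h: total = 2.44 × 18 = 43.92 ≈ 44 mm.

R ≈ 2.44 mm/hr; total ≈ 44 mm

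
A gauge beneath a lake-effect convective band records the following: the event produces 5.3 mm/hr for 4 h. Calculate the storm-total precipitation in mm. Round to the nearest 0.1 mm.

total ≈ 21.2 mm

Total = Σ Rᵢ Δtᵢ = 5.3 × 4
      = 21.2 = 21.2 mm.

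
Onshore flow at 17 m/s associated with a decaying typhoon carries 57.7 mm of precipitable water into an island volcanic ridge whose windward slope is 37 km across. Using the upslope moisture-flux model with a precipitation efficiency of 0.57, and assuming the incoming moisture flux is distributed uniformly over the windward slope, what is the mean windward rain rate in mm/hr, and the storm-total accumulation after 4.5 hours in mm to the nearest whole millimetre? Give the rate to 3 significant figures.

Incoming column moisture flux per unit ridge length: F = V × PW = 17 × 57.7 = 980.9 mm·m/s.
Spread over the 37 km slope with efficiency ε = 0.57: R = ε·F/W = 0.57 × 980.9 / 37000 m = 1.511e-02 mm/s.
R = 1.511e-02 × 3600 = 54.4 mm/hr.
Over 4.5 h: total = 54.4 × 4.5 = 244.8 ≈ 245 mm.

R ≈ 54.4 mm/hr; total ≈ 245 mm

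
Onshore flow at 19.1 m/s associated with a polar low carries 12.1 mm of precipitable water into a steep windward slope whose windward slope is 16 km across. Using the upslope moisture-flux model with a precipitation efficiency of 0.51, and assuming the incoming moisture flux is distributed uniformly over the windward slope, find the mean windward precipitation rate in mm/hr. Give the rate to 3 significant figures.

R ≈ 26.5 mm/hr

Incoming column moisture flux per unit ridge length: F = V × PW = 19.1 × 12.1 = 231.11 mm·m/s.
Spread over the 16 km slope with efficiency ε = 0.51: R = ε·F/W = 0.51 × 231.11 / 16000 m = 7.367e-03 mm/s.
R = 7.367e-03 × 3600 = 26.5 mm/hr.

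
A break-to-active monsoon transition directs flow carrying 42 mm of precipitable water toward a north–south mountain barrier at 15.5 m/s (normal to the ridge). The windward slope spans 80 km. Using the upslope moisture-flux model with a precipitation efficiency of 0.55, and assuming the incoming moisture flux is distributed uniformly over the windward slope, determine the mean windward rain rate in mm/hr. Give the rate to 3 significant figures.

Incoming column moisture flux per unit ridge length: F = V × PW = 15.5 × 42 = 651 mm·m/s.
Spread over the 80 km slope with efficiency ε = 0.55: R = ε·F/W = 0.55 × 651 / 80000 m = 4.476e-03 mm/s.
R = 4.476e-03 × 3600 = 16.1 mm/hr.

R ≈ 16.1 mm/hr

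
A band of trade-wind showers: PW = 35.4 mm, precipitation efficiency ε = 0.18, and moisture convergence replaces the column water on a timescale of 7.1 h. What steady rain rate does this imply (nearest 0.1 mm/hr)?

R ≈ 0.9 mm/hr

Each overturning extracts ε × PW = 0.18 × 35.4 = 6.372 mm.
Rate = ε·PW / τ = 6.372 / 7.1 h = 0.9 mm/hr.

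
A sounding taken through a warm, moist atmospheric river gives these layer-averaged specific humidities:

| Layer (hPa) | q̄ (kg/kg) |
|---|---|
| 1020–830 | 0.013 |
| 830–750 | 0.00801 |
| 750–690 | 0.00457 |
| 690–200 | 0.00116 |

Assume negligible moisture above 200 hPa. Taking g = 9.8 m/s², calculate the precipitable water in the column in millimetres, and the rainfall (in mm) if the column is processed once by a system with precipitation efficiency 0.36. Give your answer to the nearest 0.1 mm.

PW ≈ 40.3 mm; rainfall ≈ 14.5 mm

Precipitable water is the column-integrated vapour mass per unit area: PW = (1/g) Σ q̄ Δp, with q in kg/kg and Δp in Pa (1 kg/m² of water = 1 mm).
Layer 1020–830 hPa: Δp = 190 hPa = 19000 Pa, q̄ = 0.013 kg/kg → 0.013 × 19000 / 9.8 = 25.20 mm
Layer 830–750 hPa: Δp = 80 hPa = 8000 Pa, q̄ = 0.00801 kg/kg → 0.00801 × 8000 / 9.8 = 6.54 mm
Layer 750–690 hPa: Δp = 60 hPa = 6000 Pa, q̄ = 0.00457 kg/kg → 0.00457 × 6000 / 9.8 = 2.80 mm
Layer 690–200 hPa: Δp = 490 hPa = 49000 Pa, q̄ = 0.00116 kg/kg → 0.00116 × 49000 / 9.8 = 5.80 mm
PW = 25.20 + 6.54 + 2.80 + 5.80 = 40.34 ≈ 40.3 mm.
Rainfall = ε × PW = 0.36 × 40.3 = 14.5 mm.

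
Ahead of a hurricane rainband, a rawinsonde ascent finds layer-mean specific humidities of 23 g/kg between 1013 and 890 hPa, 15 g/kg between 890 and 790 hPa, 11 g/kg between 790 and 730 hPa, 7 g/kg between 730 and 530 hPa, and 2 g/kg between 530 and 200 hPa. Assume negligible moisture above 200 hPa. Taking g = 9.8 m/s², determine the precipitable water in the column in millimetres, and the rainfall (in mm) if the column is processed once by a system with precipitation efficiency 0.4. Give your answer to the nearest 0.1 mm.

Precipitable water is the column-integrated vapour mass per unit area: PW = (1/g) Σ q̄ Δp, with q in kg/kg and Δp in Pa (1 kg/m² of water = 1 mm).
Layer 1013–890 hPa: Δp = 123 hPa = 12300 Pa, q̄ = 0.023 kg/kg → 0.023 × 12300 / 9.8 = 28.87 mm
Layer 890–790 hPa: Δp = 100 hPa = 10000 Pa, q̄ = 0.015 kg/kg → 0.015 × 10000 / 9.8 = 15.31 mm
Layer 790–730 hPa: Δp = 60 hPa = 6000 Pa, q̄ = 0.011 kg/kg → 0.011 × 6000 / 9.8 = 6.73 mm
Layer 730–530 hPa: Δp = 200 hPa = 20000 Pa, q̄ = 0.007 kg/kg → 0.007 × 20000 / 9.8 = 14.29 mm
Layer 530–200 hPa: Δp = 330 hPa = 33000 Pa, q̄ = 0.002 kg/kg → 0.002 × 33000 / 9.8 = 6.73 mm
PW = 28.87 + 15.31 + 6.73 + 14.29 + 6.73 = 71.93 ≈ 71.9 mm.
Rainfall = ε × PW = 0.4 × 71.9 = 28.8 mm.

PW ≈ 71.9 mm; rainfall ≈ 28.8 mm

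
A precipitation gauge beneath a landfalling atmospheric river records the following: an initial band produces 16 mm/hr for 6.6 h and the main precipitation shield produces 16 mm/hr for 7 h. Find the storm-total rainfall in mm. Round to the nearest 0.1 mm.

total ≈ 217.6 mm

Total = Σ Rᵢ Δtᵢ = 16 × 6.6 + 16 × 7
      = 105.6 + 112 = 217.6 mm.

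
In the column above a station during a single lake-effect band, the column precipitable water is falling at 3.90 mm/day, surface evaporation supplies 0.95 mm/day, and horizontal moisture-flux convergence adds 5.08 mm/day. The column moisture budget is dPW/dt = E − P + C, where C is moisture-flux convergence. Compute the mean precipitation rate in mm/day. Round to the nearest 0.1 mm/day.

P ≈ 9.9 mm/day

dPW/dt = -3.90 mm/day.
P = E + C − dPW/dt = 0.95 + (5.08) − (-3.90) = 9.9 mm/day.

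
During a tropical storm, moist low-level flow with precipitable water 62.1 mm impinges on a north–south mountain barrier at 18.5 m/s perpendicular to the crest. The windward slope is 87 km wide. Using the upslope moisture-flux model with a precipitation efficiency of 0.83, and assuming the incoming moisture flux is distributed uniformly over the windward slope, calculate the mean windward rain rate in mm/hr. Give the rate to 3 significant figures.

Incoming column moisture flux per unit ridge length: F = V × PW = 18.5 × 62.1 = 1148.85 mm·m/s.
Spread over the 87 km slope with efficiency ε = 0.83: R = ε·F/W = 0.83 × 1148.85 / 87000 m = 1.096e-02 mm/s.
R = 1.096e-02 × 3600 = 39.5 mm/hr.

R ≈ 39.5 mm/hr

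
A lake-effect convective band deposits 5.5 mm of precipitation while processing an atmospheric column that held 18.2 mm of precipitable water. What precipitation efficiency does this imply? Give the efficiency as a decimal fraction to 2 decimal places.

ε ≈ 0.30

ε = precipitation / PW = 5.5 / 18.2 = 0.30.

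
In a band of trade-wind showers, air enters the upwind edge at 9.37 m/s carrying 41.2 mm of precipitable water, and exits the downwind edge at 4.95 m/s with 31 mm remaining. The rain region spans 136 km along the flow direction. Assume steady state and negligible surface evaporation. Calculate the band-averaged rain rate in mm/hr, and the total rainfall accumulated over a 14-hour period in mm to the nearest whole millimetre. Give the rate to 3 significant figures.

R ≈ 6.16 mm/hr; total ≈ 86 mm

Column moisture flux per unit crosswind length is F = V × PW.
Inflow: F_in = 9.37 × 41.2 = 386.044 mm·m/s
Outflow: F_out = 4.95 × 31 = 153.45 mm·m/s
Steady-state rate R = (F_in − F_out)/L = (386.044 − 153.45) / 136000 m = 1.710e-03 mm/s.
R = 1.710e-03 × 3600 = 6.16 mm/hr.
Over 14 h: total = 6.16 × 14 = 86.24 ≈ 86 mm.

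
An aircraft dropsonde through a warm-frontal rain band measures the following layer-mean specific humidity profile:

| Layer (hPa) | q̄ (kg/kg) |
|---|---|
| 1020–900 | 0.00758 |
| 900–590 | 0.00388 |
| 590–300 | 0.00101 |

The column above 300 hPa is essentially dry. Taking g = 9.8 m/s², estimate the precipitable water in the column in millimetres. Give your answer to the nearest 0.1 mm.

PW ≈ 24.5 mm

Precipitable water is the column-integrated vapour mass per unit area: PW = (1/g) Σ q̄ Δp, with q in kg/kg and Δp in Pa (1 kg/m² of water = 1 mm).
Layer 1020–900 hPa: Δp = 120 hPa = 12000 Pa, q̄ = 0.00758 kg/kg → 0.00758 × 12000 / 9.8 = 9.28 mm
Layer 900–590 hPa: Δp = 310 hPa = 31000 Pa, q̄ = 0.00388 kg/kg → 0.00388 × 31000 / 9.8 = 12.27 mm
Layer 590–300 hPa: Δp = 290 hPa = 29000 Pa, q̄ = 0.00101 kg/kg → 0.00101 × 29000 / 9.8 = 2.99 mm
PW = 9.28 + 12.27 + 2.99 = 24.54 ≈ 24.5 mm.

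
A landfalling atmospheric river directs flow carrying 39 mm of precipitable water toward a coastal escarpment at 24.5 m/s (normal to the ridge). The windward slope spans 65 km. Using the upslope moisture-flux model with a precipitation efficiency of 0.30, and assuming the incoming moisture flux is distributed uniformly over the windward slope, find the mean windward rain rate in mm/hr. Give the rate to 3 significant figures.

Incoming column moisture flux per unit ridge length: F = V × PW = 24.5 × 39 = 955.5 mm·m/s.
Spread over the 65 km slope with efficiency ε = 0.30: R = ε·F/W = 0.30 × 955.5 / 65000 m = 4.410e-03 mm/s.
R = 4.410e-03 × 3600 = 15.9 mm/hr.

R ≈ 15.9 mm/hr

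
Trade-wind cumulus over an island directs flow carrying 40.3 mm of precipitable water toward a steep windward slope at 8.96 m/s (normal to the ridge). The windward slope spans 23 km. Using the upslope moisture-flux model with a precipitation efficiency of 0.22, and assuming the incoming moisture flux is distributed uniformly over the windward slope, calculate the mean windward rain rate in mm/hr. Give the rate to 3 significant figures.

R ≈ 12.4 mm/hr

Incoming column moisture flux per unit ridge length: F = V × PW = 8.96 × 40.3 = 361.088 mm·m/s.
Spread over the 23 km slope with efficiency ε = 0.22: R = ε·F/W = 0.22 × 361.088 / 23000 m = 3.454e-03 mm/s.
R = 3.454e-03 × 3600 = 12.4 mm/hr.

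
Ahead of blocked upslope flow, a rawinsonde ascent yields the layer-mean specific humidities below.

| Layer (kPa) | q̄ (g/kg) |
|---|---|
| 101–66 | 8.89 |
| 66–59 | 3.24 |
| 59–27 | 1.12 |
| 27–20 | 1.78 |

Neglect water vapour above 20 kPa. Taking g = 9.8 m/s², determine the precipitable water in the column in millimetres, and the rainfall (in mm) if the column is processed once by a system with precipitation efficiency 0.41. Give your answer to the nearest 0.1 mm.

PW ≈ 39.0 mm; rainfall ≈ 16.0 mm

Precipitable water is the column-integrated vapour mass per unit area: PW = (1/g) Σ q̄ Δp, with q in kg/kg and Δp in Pa (1 kg/m² of water = 1 mm).
Layer 101–66 kPa: Δp = 350 hPa = 35000 Pa, q̄ = 0.00889 kg/kg → 0.00889 × 35000 / 9.8 = 31.75 mm
Layer 66–59 kPa: Δp = 70 hPa = 7000 Pa, q̄ = 0.00324 kg/kg → 0.00324 × 7000 / 9.8 = 2.31 mm
Layer 59–27 kPa: Δp = 320 hPa = 32000 Pa, q̄ = 0.00112 kg/kg → 0.00112 × 32000 / 9.8 = 3.66 mm
Layer 27–20 kPa: Δp = 70 hPa = 7000 Pa, q̄ = 0.00178 kg/kg → 0.00178 × 7000 / 9.8 = 1.27 mm
PW = 31.75 + 2.31 + 3.66 + 1.27 = 38.99 ≈ 39.0 mm.
Rainfall = ε × PW = 0.41 × 39.0 = 16.0 mm.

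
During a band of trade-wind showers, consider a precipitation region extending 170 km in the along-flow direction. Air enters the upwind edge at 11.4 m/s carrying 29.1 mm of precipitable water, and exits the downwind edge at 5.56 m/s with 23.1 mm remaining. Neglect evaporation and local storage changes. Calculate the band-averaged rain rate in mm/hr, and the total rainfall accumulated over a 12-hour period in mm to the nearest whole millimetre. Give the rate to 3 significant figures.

Column moisture flux per unit crosswind length is F = V × PW.
Inflow: F_in = 11.4 × 29.1 = 331.74 mm·m/s
Outflow: F_out = 5.56 × 23.1 = 128.436 mm·m/s
Steady-state rate R = (F_in − F_out)/L = (331.74 − 128.436) / 170000 m = 1.196e-03 mm/s.
R = 1.196e-03 × 3600 = 4.31 mm/hr.
Over 12 h: total = 4.31 × 12 = 51.72 ≈ 52 mm.

R ≈ 4.31 mm/hr; total ≈ 52 mm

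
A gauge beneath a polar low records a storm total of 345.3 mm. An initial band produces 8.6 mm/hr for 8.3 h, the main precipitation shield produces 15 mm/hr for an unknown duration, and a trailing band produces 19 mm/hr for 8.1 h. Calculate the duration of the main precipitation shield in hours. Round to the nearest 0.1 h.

Known phases: 8.6 × 8.3 + 19 × 8.1 = 71.38 + 153.9 = 225.28 mm.
Remaining depth = 345.3 − 225.28 = 120.02 mm.
Duration = 120.02 / 15 = 8.0 h.

duration ≈ 8.0 h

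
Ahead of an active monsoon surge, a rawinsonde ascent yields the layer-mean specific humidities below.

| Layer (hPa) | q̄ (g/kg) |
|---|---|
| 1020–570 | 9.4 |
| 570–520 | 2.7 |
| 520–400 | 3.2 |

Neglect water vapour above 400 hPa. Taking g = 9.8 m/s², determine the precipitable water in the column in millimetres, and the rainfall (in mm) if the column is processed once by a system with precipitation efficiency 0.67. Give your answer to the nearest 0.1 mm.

PW ≈ 48.5 mm; rainfall ≈ 32.5 mm

Precipitable water is the column-integrated vapour mass per unit area: PW = (1/g) Σ q̄ Δp, with q in kg/kg and Δp in Pa (1 kg/m² of water = 1 mm).
Layer 1020–570 hPa: Δp = 450 hPa = 45000 Pa, q̄ = 0.0094 kg/kg → 0.0094 × 45000 / 9.8 = 43.16 mm
Layer 570–520 hPa: Δp = 50 hPa = 5000 Pa, q̄ = 0.0027 kg/kg → 0.0027 × 5000 / 9.8 = 1.38 mm
Layer 520–400 hPa: Δp = 120 hPa = 12000 Pa, q̄ = 0.0032 kg/kg → 0.0032 × 12000 / 9.8 = 3.92 mm
PW = 43.16 + 1.38 + 3.92 = 48.46 ≈ 48.5 mm.
Rainfall = ε × PW = 0.67 × 48.5 = 32.5 mm.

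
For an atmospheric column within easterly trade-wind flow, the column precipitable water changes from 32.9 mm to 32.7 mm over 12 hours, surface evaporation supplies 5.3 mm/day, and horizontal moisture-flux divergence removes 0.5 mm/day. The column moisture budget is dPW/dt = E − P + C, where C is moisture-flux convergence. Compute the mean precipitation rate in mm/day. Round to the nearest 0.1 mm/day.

dPW/dt = (32.7 − 32.9) mm / (12/24 day) = -0.400 mm/day.
P = E + C − dPW/dt = 5.3 + (-0.5) − (-0.400) = 5.2 mm/day.

P ≈ 5.2 mm/day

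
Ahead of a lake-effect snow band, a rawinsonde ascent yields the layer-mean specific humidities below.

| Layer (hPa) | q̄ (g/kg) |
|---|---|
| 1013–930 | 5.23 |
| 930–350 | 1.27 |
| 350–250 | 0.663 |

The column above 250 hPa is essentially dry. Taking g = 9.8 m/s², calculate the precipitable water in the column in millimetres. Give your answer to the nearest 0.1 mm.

Precipitable water is the column-integrated vapour mass per unit area: PW = (1/g) Σ q̄ Δp, with q in kg/kg and Δp in Pa (1 kg/m² of water = 1 mm).
Layer 1013–930 hPa: Δp = 83 hPa = 8300 Pa, q̄ = 0.00523 kg/kg → 0.00523 × 8300 / 9.8 = 4.43 mm
Layer 930–350 hPa: Δp = 580 hPa = 58000 Pa, q̄ = 0.00127 kg/kg → 0.00127 × 58000 / 9.8 = 7.52 mm
Layer 350–250 hPa: Δp = 100 hPa = 10000 Pa, q̄ = 0.000663 kg/kg → 0.000663 × 10000 / 9.8 = 0.68 mm
PW = 4.43 + 7.52 + 0.68 = 12.63 ≈ 12.6 mm.

PW ≈ 12.6 mm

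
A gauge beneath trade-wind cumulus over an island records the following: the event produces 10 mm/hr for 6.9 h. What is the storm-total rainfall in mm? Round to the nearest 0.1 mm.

Total = Σ Rᵢ Δtᵢ = 10 × 6.9
      = 69 = 69.0 mm.

total ≈ 69.0 mm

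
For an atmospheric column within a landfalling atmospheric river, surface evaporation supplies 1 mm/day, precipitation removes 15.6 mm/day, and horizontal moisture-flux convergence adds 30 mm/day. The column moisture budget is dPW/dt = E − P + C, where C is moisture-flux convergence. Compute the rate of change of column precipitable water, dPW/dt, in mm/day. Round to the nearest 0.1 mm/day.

dPW/dt = E − P + C = 1 − 15.6 + (30) = 15.4 mm/day.

dPW/dt ≈ 15.4 mm/day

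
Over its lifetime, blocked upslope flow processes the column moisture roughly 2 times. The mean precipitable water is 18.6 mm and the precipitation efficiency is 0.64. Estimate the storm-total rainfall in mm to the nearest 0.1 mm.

Each cycle deposits ε × PW = 0.64 × 18.6 = 11.904 mm.
Over 2 cycles: 2 × 11.904 = 23.8 mm.

rainfall ≈ 23.8 mm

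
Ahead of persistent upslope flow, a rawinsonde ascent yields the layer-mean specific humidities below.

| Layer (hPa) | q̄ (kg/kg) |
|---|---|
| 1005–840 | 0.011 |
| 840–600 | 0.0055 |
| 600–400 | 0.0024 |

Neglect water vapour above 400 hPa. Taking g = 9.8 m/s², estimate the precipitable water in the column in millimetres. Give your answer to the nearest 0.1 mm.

Precipitable water is the column-integrated vapour mass per unit area: PW = (1/g) Σ q̄ Δp, with q in kg/kg and Δp in Pa (1 kg/m² of water = 1 mm).
Layer 1005–840 hPa: Δp = 165 hPa = 16500 Pa, q̄ = 0.011 kg/kg → 0.011 × 16500 / 9.8 = 18.52 mm
Layer 840–600 hPa: Δp = 240 hPa = 24000 Pa, q̄ = 0.0055 kg/kg → 0.0055 × 24000 / 9.8 = 13.47 mm
Layer 600–400 hPa: Δp = 200 hPa = 20000 Pa, q̄ = 0.0024 kg/kg → 0.0024 × 20000 / 9.8 = 4.90 mm
PW = 18.52 + 13.47 + 4.90 = 36.89 ≈ 36.9 mm.

PW ≈ 36.9 mm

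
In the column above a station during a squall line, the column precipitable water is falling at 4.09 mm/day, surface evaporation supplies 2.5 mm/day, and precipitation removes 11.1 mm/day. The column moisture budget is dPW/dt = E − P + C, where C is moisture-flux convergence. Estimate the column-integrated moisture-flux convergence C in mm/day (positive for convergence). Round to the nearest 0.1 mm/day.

dPW/dt = -4.09 mm/day.
C = dPW/dt − E + P = (-4.09) − 2.5 + 11.1 = 4.5 mm/day.

C ≈ 4.5 mm/day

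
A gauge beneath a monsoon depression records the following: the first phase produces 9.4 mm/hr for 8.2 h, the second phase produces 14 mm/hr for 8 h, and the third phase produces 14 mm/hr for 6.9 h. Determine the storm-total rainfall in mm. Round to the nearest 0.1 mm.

Total = Σ Rᵢ Δtᵢ = 9.4 × 8.2 + 14 × 8 + 14 × 6.9
      = 77.08 + 112 + 96.6 = 285.7 mm.

total ≈ 285.7 mm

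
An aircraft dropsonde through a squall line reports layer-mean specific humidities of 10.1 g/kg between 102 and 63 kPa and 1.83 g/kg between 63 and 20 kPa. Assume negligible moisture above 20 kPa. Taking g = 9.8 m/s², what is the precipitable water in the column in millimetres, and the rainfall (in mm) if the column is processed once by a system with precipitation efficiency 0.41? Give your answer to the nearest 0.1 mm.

PW ≈ 48.2 mm; rainfall ≈ 19.8 mm

Precipitable water is the column-integrated vapour mass per unit area: PW = (1/g) Σ q̄ Δp, with q in kg/kg and Δp in Pa (1 kg/m² of water = 1 mm).
Layer 102–63 kPa: Δp = 390 hPa = 39000 Pa, q̄ = 0.0101 kg/kg → 0.0101 × 39000 / 9.8 = 40.19 mm
Layer 63–20 kPa: Δp = 430 hPa = 43000 Pa, q̄ = 0.00183 kg/kg → 0.00183 × 43000 / 9.8 = 8.03 mm
PW = 40.19 + 8.03 = 48.22 ≈ 48.2 mm.
Rainfall = ε × PW = 0.41 × 48.2 = 19.8 mm.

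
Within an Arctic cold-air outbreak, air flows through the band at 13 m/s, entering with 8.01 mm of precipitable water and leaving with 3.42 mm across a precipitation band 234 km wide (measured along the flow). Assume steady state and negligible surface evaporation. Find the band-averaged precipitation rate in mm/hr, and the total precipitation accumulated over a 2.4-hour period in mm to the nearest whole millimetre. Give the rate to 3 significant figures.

Column moisture flux per unit crosswind length is F = V × PW.
Inflow: F_in = 13 × 8.01 = 104.13 mm·m/s
Outflow: F_out = 13 × 3.42 = 44.46 mm·m/s
Steady-state rate R = (F_in − F_out)/L = (104.13 − 44.46) / 234000 m = 2.550e-04 mm/s.
R = 2.550e-04 × 3600 = 0.918 mm/hr.
Over 2.4 h: total = 0.918 × 2.4 = 2.2032 ≈ 2 mm.

R ≈ 0.918 mm/hr; total ≈ 2 mm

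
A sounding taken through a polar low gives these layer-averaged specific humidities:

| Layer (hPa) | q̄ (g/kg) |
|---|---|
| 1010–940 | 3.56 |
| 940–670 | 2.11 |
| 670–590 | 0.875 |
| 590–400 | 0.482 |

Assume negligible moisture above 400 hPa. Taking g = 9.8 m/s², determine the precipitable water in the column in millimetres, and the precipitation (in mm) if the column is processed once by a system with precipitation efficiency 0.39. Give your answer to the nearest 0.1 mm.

Precipitable water is the column-integrated vapour mass per unit area: PW = (1/g) Σ q̄ Δp, with q in kg/kg and Δp in Pa (1 kg/m² of water = 1 mm).
Layer 1010–940 hPa: Δp = 70 hPa = 7000 Pa, q̄ = 0.00356 kg/kg → 0.00356 × 7000 / 9.8 = 2.54 mm
Layer 940–670 hPa: Δp = 270 hPa = 27000 Pa, q̄ = 0.00211 kg/kg → 0.00211 × 27000 / 9.8 = 5.81 mm
Layer 670–590 hPa: Δp = 80 hPa = 8000 Pa, q̄ = 0.000875 kg/kg → 0.000875 × 8000 / 9.8 = 0.71 mm
Layer 590–400 hPa: Δp = 190 hPa = 19000 Pa, q̄ = 0.000482 kg/kg → 0.000482 × 19000 / 9.8 = 0.93 mm
PW = 2.54 + 5.81 + 0.71 + 0.93 = 9.99 ≈ 10.0 mm.
Precipitation = ε × PW = 0.39 × 10.0 = 3.9 mm.

PW ≈ 10.0 mm; precipitation ≈ 3.9 mm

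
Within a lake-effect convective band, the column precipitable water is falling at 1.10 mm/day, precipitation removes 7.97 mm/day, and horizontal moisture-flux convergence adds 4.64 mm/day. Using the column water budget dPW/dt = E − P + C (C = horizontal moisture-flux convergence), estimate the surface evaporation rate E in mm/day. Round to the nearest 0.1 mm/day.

E ≈ 2.2 mm/day

dPW/dt = -1.10 mm/day.
E = dPW/dt + P − C = (-1.10) + 7.97 − (4.64) = 2.2 mm/day.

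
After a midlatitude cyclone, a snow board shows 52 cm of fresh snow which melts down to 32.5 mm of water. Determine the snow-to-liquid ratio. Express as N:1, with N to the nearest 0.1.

Ratio = snow depth / SWE = 520 mm / 32.5 mm = 16.0, i.e. 16.0:1.

ratio ≈ 16.0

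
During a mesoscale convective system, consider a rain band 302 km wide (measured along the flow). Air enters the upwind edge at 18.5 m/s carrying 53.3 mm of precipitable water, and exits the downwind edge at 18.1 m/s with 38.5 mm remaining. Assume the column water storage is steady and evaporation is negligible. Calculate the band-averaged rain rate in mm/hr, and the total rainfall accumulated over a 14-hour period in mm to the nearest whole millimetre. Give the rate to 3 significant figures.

R ≈ 3.45 mm/hr; total ≈ 48 mm

Column moisture flux per unit crosswind length is F = V × PW.
Inflow: F_in = 18.5 × 53.3 = 986.05 mm·m/s
Outflow: F_out = 18.1 × 38.5 = 696.85 mm·m/s
Steady-state rate R = (F_in − F_out)/L = (986.05 − 696.85) / 302000 m = 9.576e-04 mm/s.
R = 9.576e-04 × 3600 = 3.45 mm/hr.
Over 14 h: total = 3.45 × 14 = 48.3 ≈ 48 mm.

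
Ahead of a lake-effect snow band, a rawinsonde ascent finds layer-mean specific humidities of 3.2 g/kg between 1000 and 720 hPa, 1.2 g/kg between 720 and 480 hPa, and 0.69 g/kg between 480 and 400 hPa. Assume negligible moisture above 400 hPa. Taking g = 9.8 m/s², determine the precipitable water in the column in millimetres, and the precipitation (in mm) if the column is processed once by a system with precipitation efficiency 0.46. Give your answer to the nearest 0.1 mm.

Precipitable water is the column-integrated vapour mass per unit area: PW = (1/g) Σ q̄ Δp, with q in kg/kg and Δp in Pa (1 kg/m² of water = 1 mm).
Layer 1000–720 hPa: Δp = 280 hPa = 28000 Pa, q̄ = 0.0032 kg/kg → 0.0032 × 28000 / 9.8 = 9.14 mm
Layer 720–480 hPa: Δp = 240 hPa = 24000 Pa, q̄ = 0.0012 kg/kg → 0.0012 × 24000 / 9.8 = 2.94 mm
Layer 480–400 hPa: Δp = 80 hPa = 8000 Pa, q̄ = 0.00069 kg/kg → 0.00069 × 8000 / 9.8 = 0.56 mm
PW = 9.14 + 2.94 + 0.56 = 12.64 ≈ 12.6 mm.
Precipitation = ε × PW = 0.46 × 12.6 = 5.8 mm.

PW ≈ 12.6 mm; precipitation ≈ 5.8 mm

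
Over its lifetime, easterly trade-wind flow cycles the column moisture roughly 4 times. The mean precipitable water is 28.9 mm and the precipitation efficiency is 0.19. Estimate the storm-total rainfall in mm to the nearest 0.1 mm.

Each cycle deposits ε × PW = 0.19 × 28.9 = 5.491 mm.
Over 4 cycles: 4 × 5.491 = 22.0 mm.

rainfall ≈ 22.0 mm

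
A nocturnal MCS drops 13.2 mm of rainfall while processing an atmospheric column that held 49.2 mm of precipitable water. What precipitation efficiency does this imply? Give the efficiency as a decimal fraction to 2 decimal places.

ε = rainfall / PW = 13.2 / 49.2 = 0.27.

ε ≈ 0.27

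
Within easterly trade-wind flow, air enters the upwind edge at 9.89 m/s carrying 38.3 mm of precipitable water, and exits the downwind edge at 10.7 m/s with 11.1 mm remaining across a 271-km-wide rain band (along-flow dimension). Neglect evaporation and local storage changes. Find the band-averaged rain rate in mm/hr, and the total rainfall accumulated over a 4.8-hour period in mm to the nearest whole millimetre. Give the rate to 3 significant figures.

Column moisture flux per unit crosswind length is F = V × PW.
Inflow: F_in = 9.89 × 38.3 = 378.787 mm·m/s
Outflow: F_out = 10.7 × 11.1 = 118.77 mm·m/s
Steady-state rate R = (F_in − F_out)/L = (378.787 − 118.77) / 271000 m = 9.595e-04 mm/s.
R = 9.595e-04 × 3600 = 3.45 mm/hr.
Over 4.8 h: total = 3.45 × 4.8 = 16.56 ≈ 17 mm.

R ≈ 3.45 mm/hr; total ≈ 17 mm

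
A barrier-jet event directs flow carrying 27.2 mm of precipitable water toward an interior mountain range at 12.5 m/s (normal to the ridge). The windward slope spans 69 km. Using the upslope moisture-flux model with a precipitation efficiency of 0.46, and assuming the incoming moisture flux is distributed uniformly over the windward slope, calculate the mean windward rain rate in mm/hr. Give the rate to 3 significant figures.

Incoming column moisture flux per unit ridge length: F = V × PW = 12.5 × 27.2 = 340 mm·m/s.
Spread over the 69 km slope with efficiency ε = 0.46: R = ε·F/W = 0.46 × 340 / 69000 m = 2.267e-03 mm/s.
R = 2.267e-03 × 3600 = 8.16 mm/hr.

R ≈ 8.16 mm/hr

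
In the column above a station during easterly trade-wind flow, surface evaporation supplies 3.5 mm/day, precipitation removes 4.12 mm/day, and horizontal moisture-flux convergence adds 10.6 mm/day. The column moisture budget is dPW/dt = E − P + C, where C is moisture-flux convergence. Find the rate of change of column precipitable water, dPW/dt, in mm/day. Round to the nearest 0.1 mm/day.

dPW/dt = E − P + C = 3.5 − 4.12 + (10.6) = 10.0 mm/day.

dPW/dt ≈ 10.0 mm/day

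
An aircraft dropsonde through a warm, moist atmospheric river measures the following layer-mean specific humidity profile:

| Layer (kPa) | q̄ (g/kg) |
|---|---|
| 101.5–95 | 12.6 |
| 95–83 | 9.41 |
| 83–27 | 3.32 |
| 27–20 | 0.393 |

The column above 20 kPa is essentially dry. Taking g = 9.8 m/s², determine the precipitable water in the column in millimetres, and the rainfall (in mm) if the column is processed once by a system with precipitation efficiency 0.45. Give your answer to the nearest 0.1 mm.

Precipitable water is the column-integrated vapour mass per unit area: PW = (1/g) Σ q̄ Δp, with q in kg/kg and Δp in Pa (1 kg/m² of water = 1 mm).
Layer 101.5–95 kPa: Δp = 65 hPa = 6500 Pa, q̄ = 0.0126 kg/kg → 0.0126 × 6500 / 9.8 = 8.36 mm
Layer 95–83 kPa: Δp = 120 hPa = 12000 Pa, q̄ = 0.00941 kg/kg → 0.00941 × 12000 / 9.8 = 11.52 mm
Layer 83–27 kPa: Δp = 560 hPa = 56000 Pa, q̄ = 0.00332 kg/kg → 0.00332 × 56000 / 9.8 = 18.97 mm
Layer 27–20 kPa: Δp = 70 hPa = 7000 Pa, q̄ = 0.000393 kg/kg → 0.000393 × 7000 / 9.8 = 0.28 mm
PW = 8.36 + 11.52 + 18.97 + 0.28 = 39.13 ≈ 39.1 mm.
Rainfall = ε × PW = 0.45 × 39.1 = 17.6 mm.

PW ≈ 39.1 mm; rainfall ≈ 17.6 mm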